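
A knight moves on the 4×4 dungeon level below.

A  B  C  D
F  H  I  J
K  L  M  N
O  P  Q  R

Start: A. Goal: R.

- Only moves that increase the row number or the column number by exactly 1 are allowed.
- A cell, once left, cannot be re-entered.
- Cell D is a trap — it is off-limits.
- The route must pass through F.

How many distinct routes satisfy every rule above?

A right/down-only route from A to R makes exactly 3 down-moves and 3 right-moves in some order.
With no other constraints that would be C(6,3) = 20 routes.
Split at F and multiply the segment counts (each segment already excludes blocked cells): A→F: 1; F→R: 10; product = 10.
That gives 10 routes.

10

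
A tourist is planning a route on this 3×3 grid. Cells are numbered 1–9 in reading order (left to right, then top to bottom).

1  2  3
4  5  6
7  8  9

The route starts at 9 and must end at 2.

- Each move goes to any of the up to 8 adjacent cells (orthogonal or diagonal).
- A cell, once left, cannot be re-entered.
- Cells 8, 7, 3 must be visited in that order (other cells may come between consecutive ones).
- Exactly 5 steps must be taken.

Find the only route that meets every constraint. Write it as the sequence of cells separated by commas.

9, 8, 7, 5, 3, 2

The waypoints must appear in the order 8, 7, 3, with no cell reused.
Route from 9: 2× left (reaching 7), 2× up-right (reaching 3), left to 2 — 5 moves in all.
Check: order respected (8 at step 1, 7 at step 2, 3 at step 4); 5 moves as required.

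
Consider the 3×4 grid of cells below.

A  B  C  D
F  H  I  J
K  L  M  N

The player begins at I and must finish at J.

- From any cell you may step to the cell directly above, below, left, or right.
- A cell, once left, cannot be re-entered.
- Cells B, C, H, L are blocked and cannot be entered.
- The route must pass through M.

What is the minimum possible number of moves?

Any route passes through M somewhere between I and J. Summing Manhattan distances along the two legs (I → M → J) gives a lower bound of 1 + 2 = 3 moves.
A route of 3 moves achieves this: I → M → N → J.
Since 3 matches the lower bound, it is optimal.

3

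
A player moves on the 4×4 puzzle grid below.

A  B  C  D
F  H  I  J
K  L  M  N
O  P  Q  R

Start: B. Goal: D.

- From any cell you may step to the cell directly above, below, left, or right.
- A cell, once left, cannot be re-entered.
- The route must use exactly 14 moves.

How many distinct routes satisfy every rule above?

Need simple routes of exactly 14 moves from B to D (Manhattan distance 2, so 6 moves are spent on a detour and 6 undoing it).
Branch systematically from the start, pruning whenever the remaining move budget drops below the Manhattan distance to D or differs from it in parity. Grouping the completions by first move — via H: 1; via A: 9; via C: 2 — and summing: 1 + 9 + 2 = 12.
That gives 12 routes.

12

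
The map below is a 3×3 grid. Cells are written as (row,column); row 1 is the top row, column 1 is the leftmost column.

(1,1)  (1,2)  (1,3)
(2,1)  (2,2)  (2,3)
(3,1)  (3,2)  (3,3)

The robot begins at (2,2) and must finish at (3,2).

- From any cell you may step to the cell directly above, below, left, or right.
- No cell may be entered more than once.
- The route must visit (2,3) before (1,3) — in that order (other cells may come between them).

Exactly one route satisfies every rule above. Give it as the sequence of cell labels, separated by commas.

(2,2), (2,3), (1,3), (1,2), (1,1), (2,1), (3,1), (3,2)

The waypoints must appear in the order (2,3), (1,3), with no cell reused.
Route from (2,2): right to (2,3), up to (1,3), 2× left (reaching (1,1)), 2× down (reaching (3,1)), right to (3,2) — 7 moves in all.
Check: order respected ((2,3) at step 1, (1,3) at step 2).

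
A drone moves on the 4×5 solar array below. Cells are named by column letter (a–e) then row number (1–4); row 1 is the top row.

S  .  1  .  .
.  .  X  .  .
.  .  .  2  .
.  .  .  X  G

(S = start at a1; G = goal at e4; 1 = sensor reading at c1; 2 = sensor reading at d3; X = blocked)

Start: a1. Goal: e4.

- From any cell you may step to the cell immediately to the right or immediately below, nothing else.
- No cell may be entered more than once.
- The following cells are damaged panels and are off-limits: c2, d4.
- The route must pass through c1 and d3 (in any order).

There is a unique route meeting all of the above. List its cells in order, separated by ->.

a1 -> b1 -> c1 -> d1 -> d2 -> d3 -> e3 -> e4

Moves only go right or down, so the column and row indices never decrease.
Route from a1: right 3 to d1, down 2 to d3, right 1 to e3, down 1 to e4 — 7 moves in all.
Check: all required cells visited.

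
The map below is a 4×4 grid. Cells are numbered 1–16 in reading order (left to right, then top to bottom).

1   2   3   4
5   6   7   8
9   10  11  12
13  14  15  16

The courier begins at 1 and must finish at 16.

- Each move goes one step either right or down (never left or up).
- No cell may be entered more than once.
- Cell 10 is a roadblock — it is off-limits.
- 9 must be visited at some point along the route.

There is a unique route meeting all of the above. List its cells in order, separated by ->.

Moves only go right or down, so the column and row indices never decrease.
Route from 1: down 3 to 13, right 3 to 16 — 6 moves in all.
Check: all required cells visited.

1 -> 5 -> 9 -> 13 -> 14 -> 15 -> 16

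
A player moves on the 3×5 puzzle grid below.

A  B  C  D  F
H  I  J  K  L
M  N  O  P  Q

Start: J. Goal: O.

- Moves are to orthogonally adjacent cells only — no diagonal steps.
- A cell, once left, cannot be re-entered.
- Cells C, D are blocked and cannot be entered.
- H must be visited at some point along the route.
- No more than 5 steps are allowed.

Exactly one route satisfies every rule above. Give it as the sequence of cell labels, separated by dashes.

The 5-move cap with required stops at H leaves no slack for detours.
Route from J: 2× left (reaching H), down to M, 2× right (reaching O) — 5 moves in all.
Check: all required cells visited; 5 ≤ 5 moves.

J - I - H - M - N - O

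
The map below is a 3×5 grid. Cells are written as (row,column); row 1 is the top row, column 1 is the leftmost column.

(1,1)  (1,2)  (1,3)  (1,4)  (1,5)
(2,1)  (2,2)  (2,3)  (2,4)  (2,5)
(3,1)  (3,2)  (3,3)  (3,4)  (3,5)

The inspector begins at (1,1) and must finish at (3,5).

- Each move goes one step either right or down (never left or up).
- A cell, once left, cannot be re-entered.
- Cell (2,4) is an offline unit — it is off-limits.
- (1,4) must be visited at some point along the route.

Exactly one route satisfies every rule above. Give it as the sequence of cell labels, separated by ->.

(1,1) -> (1,2) -> (1,3) -> (1,4) -> (1,5) -> (2,5) -> (3,5)

Moves only go right or down, so the column and row indices never decrease.
Route from (1,1): 4× right (reaching (1,5)), 2× down (reaching (3,5)) — 6 moves in all.
Check: all required cells visited.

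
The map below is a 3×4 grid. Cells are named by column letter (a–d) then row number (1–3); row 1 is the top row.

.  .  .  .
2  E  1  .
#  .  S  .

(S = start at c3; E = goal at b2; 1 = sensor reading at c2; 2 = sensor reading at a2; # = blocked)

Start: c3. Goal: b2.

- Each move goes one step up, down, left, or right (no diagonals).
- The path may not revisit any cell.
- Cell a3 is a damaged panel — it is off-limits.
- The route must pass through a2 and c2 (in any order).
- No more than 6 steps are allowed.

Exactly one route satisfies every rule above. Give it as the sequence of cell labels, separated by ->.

The budget equals the shortest possible length, so every move has to be on a shortest route through the required cells.
Route from c3: 2× up (reaching c1), 2× left (reaching a1), down to a2, right to b2 — 6 moves in all.
Check: all required cells visited; 6 ≤ 6 moves.

c3 -> c2 -> c1 -> b1 -> a1 -> a2 -> b2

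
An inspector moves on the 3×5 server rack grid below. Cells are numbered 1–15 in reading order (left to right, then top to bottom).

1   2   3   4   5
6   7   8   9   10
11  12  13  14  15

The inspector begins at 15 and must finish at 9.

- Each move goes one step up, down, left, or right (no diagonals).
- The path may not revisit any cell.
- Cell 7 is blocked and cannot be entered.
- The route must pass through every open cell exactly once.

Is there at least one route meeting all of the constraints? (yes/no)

Colour the cells like a checkerboard: each orthogonal step flips colour, so a Hamiltonian route alternates colours. Here there are 7 cells of one colour and 7 of the other, with start on the same colour as the goal — the counts and endpoints can't be arranged into an alternating sequence of length 14, so no Hamiltonian route exists.

no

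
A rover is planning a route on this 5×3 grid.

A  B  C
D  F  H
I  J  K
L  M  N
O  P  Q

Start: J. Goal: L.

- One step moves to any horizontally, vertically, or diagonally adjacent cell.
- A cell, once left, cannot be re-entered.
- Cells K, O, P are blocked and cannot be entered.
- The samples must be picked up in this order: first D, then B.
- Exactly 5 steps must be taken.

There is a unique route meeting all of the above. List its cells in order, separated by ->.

The waypoints must appear in the order D, B, with no cell reused.
Route from J: up-left 1 to D, up-right 1 to B, down 1 to F, down-left 1 to I, down 1 to L — 5 moves in all.
Check: order respected (D at step 1, B at step 2); 5 moves as required.

J -> D -> B -> F -> I -> L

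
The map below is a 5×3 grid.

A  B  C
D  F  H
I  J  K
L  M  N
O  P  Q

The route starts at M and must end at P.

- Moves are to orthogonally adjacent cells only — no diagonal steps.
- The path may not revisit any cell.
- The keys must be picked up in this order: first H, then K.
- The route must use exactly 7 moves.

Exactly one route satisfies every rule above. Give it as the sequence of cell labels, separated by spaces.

M J F H K N Q P

The waypoints must appear in the order H, K, with no cell reused.
Route from M: 2× up (reaching F), right to H, 3× down (reaching Q), left to P — 7 moves in all.
Check: order respected (H at step 3, K at step 4); 7 moves as required.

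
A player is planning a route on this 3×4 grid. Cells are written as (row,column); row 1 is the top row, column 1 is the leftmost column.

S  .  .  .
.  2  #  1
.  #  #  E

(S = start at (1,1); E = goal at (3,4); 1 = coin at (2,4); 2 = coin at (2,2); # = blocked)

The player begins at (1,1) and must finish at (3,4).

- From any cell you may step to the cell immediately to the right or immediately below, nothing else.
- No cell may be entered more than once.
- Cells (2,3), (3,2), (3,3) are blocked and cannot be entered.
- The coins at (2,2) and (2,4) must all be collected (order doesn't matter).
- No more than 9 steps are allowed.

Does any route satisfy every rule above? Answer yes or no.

no

Right/down moves force the required cells to be taken in the order (2,2), (2,4). Every right/down route from (2,2) to (2,4) runs into a blocked cell, so that leg cannot be completed.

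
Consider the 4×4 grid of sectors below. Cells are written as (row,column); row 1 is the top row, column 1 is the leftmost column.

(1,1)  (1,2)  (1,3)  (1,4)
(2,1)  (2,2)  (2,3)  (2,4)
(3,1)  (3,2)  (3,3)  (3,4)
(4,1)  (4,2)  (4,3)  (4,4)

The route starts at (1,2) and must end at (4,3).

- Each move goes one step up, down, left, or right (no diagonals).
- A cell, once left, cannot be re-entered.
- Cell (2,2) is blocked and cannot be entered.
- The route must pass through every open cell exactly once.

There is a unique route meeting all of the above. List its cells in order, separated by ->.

(1,2) -> (1,1) -> (2,1) -> (3,1) -> (4,1) -> (4,2) -> (3,2) -> (3,3) -> (2,3) -> (1,3) -> (1,4) -> (2,4) -> (3,4) -> (4,4) -> (4,3)

Need to visit all 15 open cells exactly once, starting at (1,2) and ending at (4,3).
Cell (2,1) has only two open neighbours ((1,1) and (3,1)), so the path must pass straight through it: one of those is the cell it's entered from and the other is where it exits.
Route from (1,2): left 1 to (1,1), down 3 to (4,1), right 1 to (4,2), up 1 to (3,2), right 1 to (3,3), up 2 to (1,3), right 1 to (1,4), down 3 to (4,4), left 1 to (4,3) — 14 moves in all.
Check: all 15 open cells covered.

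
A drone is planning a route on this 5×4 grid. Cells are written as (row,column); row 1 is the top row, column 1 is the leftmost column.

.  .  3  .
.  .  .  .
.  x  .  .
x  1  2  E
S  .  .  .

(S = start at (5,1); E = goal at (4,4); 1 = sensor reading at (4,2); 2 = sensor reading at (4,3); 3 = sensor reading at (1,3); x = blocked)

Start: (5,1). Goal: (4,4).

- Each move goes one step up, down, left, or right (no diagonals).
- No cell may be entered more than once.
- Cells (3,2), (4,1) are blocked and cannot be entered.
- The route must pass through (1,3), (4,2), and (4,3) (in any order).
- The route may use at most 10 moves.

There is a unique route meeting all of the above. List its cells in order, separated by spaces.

The budget equals the shortest possible length, so every move has to be on a shortest route through the required cells.
Route from (5,1): right to (5,2), up to (4,2), right to (4,3), 3× up (reaching (1,3)), right to (1,4), 3× down (reaching (4,4)) — 10 moves in all.
Check: all required cells visited; 10 ≤ 10 moves.

(5,1) (5,2) (4,2) (4,3) (3,3) (2,3) (1,3) (1,4) (2,4) (3,4) (4,4)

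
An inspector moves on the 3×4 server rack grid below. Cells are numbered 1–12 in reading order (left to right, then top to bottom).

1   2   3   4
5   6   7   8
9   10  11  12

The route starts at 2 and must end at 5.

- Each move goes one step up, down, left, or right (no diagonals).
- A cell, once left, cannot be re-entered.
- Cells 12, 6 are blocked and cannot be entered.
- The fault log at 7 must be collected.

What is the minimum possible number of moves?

6

Any route passes through 7 somewhere between 2 and 5. Summing Manhattan distances along the two legs (2 → 7 → 5) gives a lower bound of 2 + 2 = 4 moves.
That bound ignores the blocked cells. Measuring each leg by the fewest moves that actually steer around them (2→7: 2; 7→5: 4) raises the lower bound to 6.
A route of 6 moves exists: 2 → 3 → 7 → 11 → 10 → 9 → 5.
Since 6 matches that lower bound, it is optimal.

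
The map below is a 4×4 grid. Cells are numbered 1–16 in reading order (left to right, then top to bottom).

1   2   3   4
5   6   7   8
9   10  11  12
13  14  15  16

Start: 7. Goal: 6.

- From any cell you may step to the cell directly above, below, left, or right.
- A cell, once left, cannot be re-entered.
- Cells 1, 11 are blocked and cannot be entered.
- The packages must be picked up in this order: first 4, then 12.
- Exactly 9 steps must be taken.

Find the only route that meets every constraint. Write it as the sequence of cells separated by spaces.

7 3 4 8 12 16 15 14 10 6

The waypoints must appear in the order 4, 12, with no cell reused.
Route from 7: up to 3, right to 4, 3× down (reaching 16), 2× left (reaching 14), 2× up (reaching 6) — 9 moves in all.
Check: order respected (4 at step 2, 12 at step 4); 9 moves as required.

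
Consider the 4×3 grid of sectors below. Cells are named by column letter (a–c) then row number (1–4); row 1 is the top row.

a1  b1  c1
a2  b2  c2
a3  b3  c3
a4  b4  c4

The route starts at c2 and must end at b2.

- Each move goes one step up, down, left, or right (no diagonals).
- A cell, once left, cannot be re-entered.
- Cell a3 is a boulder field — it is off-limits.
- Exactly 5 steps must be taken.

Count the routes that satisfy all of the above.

Need simple routes of exactly 5 moves from c2 to b2 (Manhattan distance 1, so 2 moves are spent on a detour and 2 undoing it).
Enumerating: c2 c1 b1 a1 a2 b2 | c2 c3 c4 b4 b3 b2.
That gives 2 routes.

2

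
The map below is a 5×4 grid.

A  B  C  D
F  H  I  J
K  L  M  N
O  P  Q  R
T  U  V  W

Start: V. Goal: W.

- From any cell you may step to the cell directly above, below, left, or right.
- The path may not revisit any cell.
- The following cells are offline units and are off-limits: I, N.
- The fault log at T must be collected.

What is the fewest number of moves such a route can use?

7

Any route passes through T somewhere between V and W. Summing Manhattan distances along the two legs (V → T → W) gives a lower bound of 2 + 3 = 5 moves.
The shortest route satisfying every rule uses 7 moves: V → U → T → O → P → Q → R → W.
The no-revisit rule (legs can't share cells) pushes the minimum above the 5-move bound; an exhaustive check rules out every length from 5 to 6, leaving 7 as the minimum.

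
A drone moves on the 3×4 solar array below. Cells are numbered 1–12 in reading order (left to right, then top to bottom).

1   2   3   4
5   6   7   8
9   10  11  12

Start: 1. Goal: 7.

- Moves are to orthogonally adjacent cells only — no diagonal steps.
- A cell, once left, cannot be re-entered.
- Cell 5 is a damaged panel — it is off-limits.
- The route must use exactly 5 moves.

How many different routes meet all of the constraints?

2

Need simple routes of exactly 5 moves from 1 to 7 (Manhattan distance 3, so 1 moves are spent on a detour and 1 undoing it).
Enumerating: 1 2 6 10 11 7 | 1 2 3 4 8 7.
That gives 2 routes.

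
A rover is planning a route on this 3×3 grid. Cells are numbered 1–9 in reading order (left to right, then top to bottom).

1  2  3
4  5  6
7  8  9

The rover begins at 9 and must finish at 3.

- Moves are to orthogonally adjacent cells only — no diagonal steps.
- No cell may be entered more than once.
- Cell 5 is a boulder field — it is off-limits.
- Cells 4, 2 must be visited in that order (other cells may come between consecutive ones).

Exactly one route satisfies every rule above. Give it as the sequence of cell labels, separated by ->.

9 -> 8 -> 7 -> 4 -> 1 -> 2 -> 3

The waypoints must appear in the order 4, 2, with no cell reused.
Route from 9: 2× left (reaching 7), 2× up (reaching 1), 2× right (reaching 3) — 6 moves in all.
Check: order respected (4 at step 3, 2 at step 5).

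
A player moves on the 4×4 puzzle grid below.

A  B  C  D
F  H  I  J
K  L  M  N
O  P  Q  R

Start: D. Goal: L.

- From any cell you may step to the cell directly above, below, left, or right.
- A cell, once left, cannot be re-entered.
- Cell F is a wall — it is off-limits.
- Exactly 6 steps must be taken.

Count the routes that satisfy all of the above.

9

Need simple routes of exactly 6 moves from D to L (Manhattan distance 4, so 1 moves are spent on a detour and 1 undoing it).
Branch systematically from the start, pruning whenever the remaining move budget drops below the Manhattan distance to L or differs from it in parity. Grouping the completions by first move — via J: 6; via C: 3 — and summing: 6 + 3 = 9.
That gives 9 routes.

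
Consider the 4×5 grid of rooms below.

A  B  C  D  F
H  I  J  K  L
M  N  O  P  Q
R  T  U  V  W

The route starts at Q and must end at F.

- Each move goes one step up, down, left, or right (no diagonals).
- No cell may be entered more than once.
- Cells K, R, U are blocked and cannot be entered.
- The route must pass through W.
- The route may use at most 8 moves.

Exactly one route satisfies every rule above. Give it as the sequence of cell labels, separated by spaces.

Q W V P O J C D F

The 8-move cap with required stops at W leaves no slack for detours.
Route from Q: down to W, left to V, up to P, left to O, 2× up (reaching C), 2× right (reaching F) — 8 moves in all.
Check: all required cells visited; 8 ≤ 8 moves.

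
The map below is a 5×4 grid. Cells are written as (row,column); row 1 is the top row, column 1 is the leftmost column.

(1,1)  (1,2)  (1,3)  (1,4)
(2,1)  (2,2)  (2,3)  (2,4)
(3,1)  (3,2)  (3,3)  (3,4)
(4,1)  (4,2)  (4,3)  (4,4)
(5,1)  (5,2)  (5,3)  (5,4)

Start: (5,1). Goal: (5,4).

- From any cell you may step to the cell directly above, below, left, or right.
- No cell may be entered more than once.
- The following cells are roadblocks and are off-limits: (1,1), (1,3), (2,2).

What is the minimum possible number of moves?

3

The Manhattan distance from (5,1) to (5,4) is |5−5| + |1−4| = 3, so at least 3 moves are needed.
A route of 3 moves achieves this: (5,1) → (5,2) → (5,3) → (5,4).
Since 3 matches the lower bound, it is optimal.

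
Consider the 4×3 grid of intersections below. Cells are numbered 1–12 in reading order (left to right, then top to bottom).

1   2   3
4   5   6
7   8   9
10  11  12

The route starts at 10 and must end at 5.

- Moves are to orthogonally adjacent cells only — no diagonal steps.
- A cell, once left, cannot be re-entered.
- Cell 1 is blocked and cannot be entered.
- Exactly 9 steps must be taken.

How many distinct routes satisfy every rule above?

Need simple routes of exactly 9 moves from 10 to 5 (Manhattan distance 3, so 3 moves are spent on a detour and 3 undoing it).
Enumerating: 10 7 8 11 12 9 6 3 2 5.
That gives 1 route.

1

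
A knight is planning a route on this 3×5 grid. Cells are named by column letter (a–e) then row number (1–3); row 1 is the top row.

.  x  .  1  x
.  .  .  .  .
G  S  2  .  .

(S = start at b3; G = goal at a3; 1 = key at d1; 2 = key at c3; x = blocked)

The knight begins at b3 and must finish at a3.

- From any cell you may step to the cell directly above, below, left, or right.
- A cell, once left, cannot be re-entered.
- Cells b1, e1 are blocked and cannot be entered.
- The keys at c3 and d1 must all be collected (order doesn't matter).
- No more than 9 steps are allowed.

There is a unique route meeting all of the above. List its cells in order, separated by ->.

b3 -> c3 -> d3 -> d2 -> d1 -> c1 -> c2 -> b2 -> a2 -> a3

Any route must reach c3 and d1 and still end at a3 within 9 moves, so the order of the required stops is forced.
Route from b3: 2× right (reaching d3), 2× up (reaching d1), left to c1, down to c2, 2× left (reaching a2), down to a3 — 9 moves in all.
Check: all required cells visited; 9 ≤ 9 moves.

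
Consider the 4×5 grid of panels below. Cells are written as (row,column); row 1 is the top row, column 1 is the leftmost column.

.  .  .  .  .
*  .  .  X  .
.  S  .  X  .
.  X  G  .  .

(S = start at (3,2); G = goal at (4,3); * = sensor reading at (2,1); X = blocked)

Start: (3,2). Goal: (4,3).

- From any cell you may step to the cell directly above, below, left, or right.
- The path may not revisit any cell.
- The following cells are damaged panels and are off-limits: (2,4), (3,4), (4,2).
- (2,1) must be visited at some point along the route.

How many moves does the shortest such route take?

Any route passes through (2,1) somewhere between (3,2) and (4,3). Summing Manhattan distances along the two legs ((3,2) → (2,1) → (4,3)) gives a lower bound of 2 + 4 = 6 moves.
A route of 6 moves achieves this: (3,2) → (3,1) → (2,1) → (2,2) → (2,3) → (3,3) → (4,3).
Since 6 matches the lower bound, it is optimal.

6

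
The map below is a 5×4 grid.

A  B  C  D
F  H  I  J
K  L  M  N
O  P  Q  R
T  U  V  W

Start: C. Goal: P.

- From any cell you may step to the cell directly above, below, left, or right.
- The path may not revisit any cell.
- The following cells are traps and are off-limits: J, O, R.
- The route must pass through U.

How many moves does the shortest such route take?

Any route passes through U somewhere between C and P. Summing Manhattan distances along the two legs (C → U → P) gives a lower bound of 5 + 1 = 6 moves.
A route of 6 moves achieves this: C → I → M → Q → V → U → P.
Since 6 matches the lower bound, it is optimal.

6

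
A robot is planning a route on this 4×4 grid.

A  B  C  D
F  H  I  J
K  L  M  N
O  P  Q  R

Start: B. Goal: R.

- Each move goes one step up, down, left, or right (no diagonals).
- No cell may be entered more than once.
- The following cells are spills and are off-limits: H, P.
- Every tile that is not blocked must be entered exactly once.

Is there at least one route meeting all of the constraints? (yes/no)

no

Cell O has only one open neighbour but is neither the start nor the goal, so a Hamiltonian route would have to both enter and leave it through the same neighbour — impossible without revisiting.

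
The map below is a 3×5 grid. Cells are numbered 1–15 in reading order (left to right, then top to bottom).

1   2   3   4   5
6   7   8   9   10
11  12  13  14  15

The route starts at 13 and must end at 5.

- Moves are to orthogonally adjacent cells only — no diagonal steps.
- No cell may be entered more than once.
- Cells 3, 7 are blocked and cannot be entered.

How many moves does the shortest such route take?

4

The Manhattan distance from 13 to 5 is |3−1| + |3−5| = 4, so at least 4 moves are needed.
A route of 4 moves achieves this: 13 → 8 → 9 → 4 → 5.
Since 4 matches the lower bound, it is optimal.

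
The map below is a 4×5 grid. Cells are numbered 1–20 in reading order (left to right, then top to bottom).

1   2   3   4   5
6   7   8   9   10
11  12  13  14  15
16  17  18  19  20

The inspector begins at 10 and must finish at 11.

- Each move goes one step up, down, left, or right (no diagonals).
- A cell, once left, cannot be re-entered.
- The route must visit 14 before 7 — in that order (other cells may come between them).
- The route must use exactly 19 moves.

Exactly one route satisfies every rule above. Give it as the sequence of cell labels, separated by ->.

10 -> 5 -> 4 -> 9 -> 14 -> 15 -> 20 -> 19 -> 18 -> 13 -> 8 -> 3 -> 2 -> 1 -> 6 -> 7 -> 12 -> 17 -> 16 -> 11

The waypoints must appear in the order 14, 7, with no cell reused.
Route from 10: up to 5, left to 4, 2× down (reaching 14), right to 15, down to 20, 2× left (reaching 18), 3× up (reaching 3), 2× left (reaching 1), down to 6, right to 7, 2× down (reaching 17), left to 16, up to 11 — 19 moves in all.
Check: order respected (14 at step 4, 7 at step 15); 19 moves as required.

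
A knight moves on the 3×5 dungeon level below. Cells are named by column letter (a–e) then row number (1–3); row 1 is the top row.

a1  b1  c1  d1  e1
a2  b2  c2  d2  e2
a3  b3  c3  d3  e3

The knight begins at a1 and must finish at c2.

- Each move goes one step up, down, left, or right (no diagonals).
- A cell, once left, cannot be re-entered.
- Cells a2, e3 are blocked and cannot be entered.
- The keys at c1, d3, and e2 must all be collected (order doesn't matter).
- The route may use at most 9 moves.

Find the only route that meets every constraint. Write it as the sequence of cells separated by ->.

a1 -> b1 -> c1 -> d1 -> e1 -> e2 -> d2 -> d3 -> c3 -> c2

The budget equals the shortest possible length, so every move has to be on a shortest route through the required cells.
Route from a1: right 4 to e1, down 1 to e2, left 1 to d2, down 1 to d3, left 1 to c3, up 1 to c2 — 9 moves in all.
Check: all required cells visited; 9 ≤ 9 moves.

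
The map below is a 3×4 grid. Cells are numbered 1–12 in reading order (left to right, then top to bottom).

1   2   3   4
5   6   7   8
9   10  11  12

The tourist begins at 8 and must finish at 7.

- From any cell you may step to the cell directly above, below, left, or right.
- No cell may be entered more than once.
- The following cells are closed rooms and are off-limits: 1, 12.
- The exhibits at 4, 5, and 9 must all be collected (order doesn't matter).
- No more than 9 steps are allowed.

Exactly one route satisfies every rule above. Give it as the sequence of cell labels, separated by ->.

8 -> 4 -> 3 -> 2 -> 6 -> 5 -> 9 -> 10 -> 11 -> 7

Any route must reach 4, 5, and 9 and still end at 7 within 9 moves, so the order of the required stops is forced.
Route from 8: up to 4, 2× left (reaching 2), down to 6, left to 5, down to 9, 2× right (reaching 11), up to 7 — 9 moves in all.
Check: all required cells visited; 9 ≤ 9 moves.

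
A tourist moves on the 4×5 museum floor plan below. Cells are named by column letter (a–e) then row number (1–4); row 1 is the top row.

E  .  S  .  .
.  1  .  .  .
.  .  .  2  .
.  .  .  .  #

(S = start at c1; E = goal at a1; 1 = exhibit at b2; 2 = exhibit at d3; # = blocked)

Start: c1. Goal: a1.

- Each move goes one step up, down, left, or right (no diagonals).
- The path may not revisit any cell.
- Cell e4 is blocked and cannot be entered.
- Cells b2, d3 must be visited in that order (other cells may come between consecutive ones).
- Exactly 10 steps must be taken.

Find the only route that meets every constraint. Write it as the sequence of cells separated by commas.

The waypoints must appear in the order b2, d3, with no cell reused.
Route from c1: left 1 to b1, down 1 to b2, right 2 to d2, down 1 to d3, left 3 to a3, up 2 to a1 — 10 moves in all.
Check: order respected (1 at step 2, 2 at step 5); 10 moves as required.

c1, b1, b2, c2, d2, d3, c3, b3, a3, a2, a1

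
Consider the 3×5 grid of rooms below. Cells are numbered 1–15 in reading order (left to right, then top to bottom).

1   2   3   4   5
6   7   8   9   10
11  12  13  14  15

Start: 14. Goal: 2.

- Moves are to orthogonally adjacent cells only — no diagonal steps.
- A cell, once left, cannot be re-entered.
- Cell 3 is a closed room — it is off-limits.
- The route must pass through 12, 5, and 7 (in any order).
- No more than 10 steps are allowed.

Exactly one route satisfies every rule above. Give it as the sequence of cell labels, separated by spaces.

14 15 10 5 4 9 8 13 12 7 2

The budget equals the shortest possible length, so every move has to be on a shortest route through the required cells.
Route from 14: right to 15, 2× up (reaching 5), left to 4, down to 9, left to 8, down to 13, left to 12, 2× up (reaching 2) — 10 moves in all.
Check: all required cells visited; 10 ≤ 10 moves.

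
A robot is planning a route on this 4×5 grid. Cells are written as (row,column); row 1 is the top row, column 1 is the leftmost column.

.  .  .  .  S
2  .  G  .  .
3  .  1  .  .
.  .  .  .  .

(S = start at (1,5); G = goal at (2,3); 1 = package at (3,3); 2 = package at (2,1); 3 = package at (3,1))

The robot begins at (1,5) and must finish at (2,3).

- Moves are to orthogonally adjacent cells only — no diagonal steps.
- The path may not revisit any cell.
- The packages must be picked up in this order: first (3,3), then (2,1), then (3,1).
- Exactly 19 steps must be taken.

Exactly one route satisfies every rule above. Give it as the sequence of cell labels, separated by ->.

(1,5) -> (2,5) -> (3,5) -> (4,5) -> (4,4) -> (4,3) -> (3,3) -> (3,4) -> (2,4) -> (1,4) -> (1,3) -> (1,2) -> (1,1) -> (2,1) -> (3,1) -> (4,1) -> (4,2) -> (3,2) -> (2,2) -> (2,3)

The waypoints must appear in the order (3,3), (2,1), (3,1), with no cell reused.
Route from (1,5): down 3 to (4,5), left 2 to (4,3), up 1 to (3,3), right 1 to (3,4), up 2 to (1,4), left 3 to (1,1), down 3 to (4,1), right 1 to (4,2), up 2 to (2,2), right 1 to (2,3) — 19 moves in all.
Check: order respected (1 at step 6, 2 at step 13, 3 at step 14); 19 moves as required.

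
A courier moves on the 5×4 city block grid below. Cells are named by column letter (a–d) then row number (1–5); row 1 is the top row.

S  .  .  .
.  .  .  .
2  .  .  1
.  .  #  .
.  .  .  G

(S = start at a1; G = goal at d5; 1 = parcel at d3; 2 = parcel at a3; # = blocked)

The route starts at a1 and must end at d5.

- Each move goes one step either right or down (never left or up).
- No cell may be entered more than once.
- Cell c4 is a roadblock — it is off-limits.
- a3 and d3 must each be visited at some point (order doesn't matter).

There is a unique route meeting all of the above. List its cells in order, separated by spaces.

a1 a2 a3 b3 c3 d3 d4 d5

Moves only go right or down, so the column and row indices never decrease.
Route from a1: 2× down (reaching a3), 3× right (reaching d3), 2× down (reaching d5) — 7 moves in all.
Check: all required cells visited.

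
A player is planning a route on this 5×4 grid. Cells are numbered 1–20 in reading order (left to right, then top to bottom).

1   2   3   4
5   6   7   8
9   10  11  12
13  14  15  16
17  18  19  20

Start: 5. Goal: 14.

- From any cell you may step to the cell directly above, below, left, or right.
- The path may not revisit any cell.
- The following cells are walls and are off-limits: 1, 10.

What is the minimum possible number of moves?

3

The Manhattan distance from 5 to 14 is |2−4| + |1−2| = 3, so at least 3 moves are needed.
A route of 3 moves achieves this: 5 → 9 → 13 → 14.
Since 3 matches the lower bound, it is optimal.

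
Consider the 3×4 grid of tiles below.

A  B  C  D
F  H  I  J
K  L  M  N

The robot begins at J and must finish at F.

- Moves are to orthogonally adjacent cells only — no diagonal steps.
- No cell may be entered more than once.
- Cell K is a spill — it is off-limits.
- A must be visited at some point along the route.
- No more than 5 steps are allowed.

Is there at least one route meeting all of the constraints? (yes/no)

yes

One route that works: J → D → C → B → A → F.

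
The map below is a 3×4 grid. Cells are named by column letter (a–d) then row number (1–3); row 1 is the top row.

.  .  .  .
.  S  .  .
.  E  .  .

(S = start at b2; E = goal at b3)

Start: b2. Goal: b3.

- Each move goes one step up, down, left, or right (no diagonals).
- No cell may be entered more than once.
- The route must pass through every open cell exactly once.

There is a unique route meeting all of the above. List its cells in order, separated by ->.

b2 -> c2 -> c3 -> d3 -> d2 -> d1 -> c1 -> b1 -> a1 -> a2 -> a3 -> b3

Need to visit all 12 open cells exactly once, starting at b2 and ending at b3.
Cell a1 has only two open neighbours (a2 and b1), so the path must pass straight through it: one of those is the cell it's entered from and the other is where it exits.
Route from b2: right 1 to c2, down 1 to c3, right 1 to d3, up 2 to d1, left 3 to a1, down 2 to a3, right 1 to b3 — 11 moves in all.
Check: all 12 open cells covered.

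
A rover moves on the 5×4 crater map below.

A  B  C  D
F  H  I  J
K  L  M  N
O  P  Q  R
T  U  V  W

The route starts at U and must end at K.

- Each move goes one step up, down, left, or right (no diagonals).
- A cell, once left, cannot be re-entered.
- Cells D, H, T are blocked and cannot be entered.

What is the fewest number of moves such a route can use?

The Manhattan distance from U to K is |5−3| + |2−1| = 3, so at least 3 moves are needed.
A route of 3 moves achieves this: U → P → L → K.
Since 3 matches the lower bound, it is optimal.

3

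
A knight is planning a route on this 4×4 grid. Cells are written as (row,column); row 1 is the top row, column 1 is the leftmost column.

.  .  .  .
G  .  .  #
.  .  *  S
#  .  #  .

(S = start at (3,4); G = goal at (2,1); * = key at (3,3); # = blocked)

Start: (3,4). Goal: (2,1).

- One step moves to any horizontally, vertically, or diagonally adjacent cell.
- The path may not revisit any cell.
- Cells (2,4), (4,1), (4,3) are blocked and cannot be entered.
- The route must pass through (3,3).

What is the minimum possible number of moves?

3

Any route passes through (3,3) somewhere between (3,4) and (2,1). Summing Chebyshev distances along the two legs ((3,4) → (3,3) → (2,1)) gives a lower bound of 1 + 2 = 3 moves.
A route of 3 moves achieves this: (3,4) → (3,3) → (2,2) → (2,1).
Since 3 matches the lower bound, it is optimal.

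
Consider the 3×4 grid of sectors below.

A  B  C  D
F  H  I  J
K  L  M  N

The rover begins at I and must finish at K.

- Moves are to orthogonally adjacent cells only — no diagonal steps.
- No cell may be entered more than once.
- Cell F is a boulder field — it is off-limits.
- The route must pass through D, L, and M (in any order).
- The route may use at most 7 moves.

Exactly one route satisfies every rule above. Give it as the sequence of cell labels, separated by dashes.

The budget equals the shortest possible length, so every move has to be on a shortest route through the required cells.
Route from I: up to C, right to D, 2× down (reaching N), 3× left (reaching K) — 7 moves in all.
Check: all required cells visited; 7 ≤ 7 moves.

I - C - D - J - N - M - L - K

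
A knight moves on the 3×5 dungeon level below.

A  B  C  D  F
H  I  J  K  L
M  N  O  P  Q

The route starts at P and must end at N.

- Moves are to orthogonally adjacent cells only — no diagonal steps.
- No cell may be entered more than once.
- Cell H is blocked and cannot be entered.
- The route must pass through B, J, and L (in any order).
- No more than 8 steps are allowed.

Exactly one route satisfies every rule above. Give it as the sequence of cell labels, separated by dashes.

The 8-move cap with required stops at B, J, L leaves no slack for detours.
Route from P: right 1 to Q, up 1 to L, left 2 to J, up 1 to C, left 1 to B, down 2 to N — 8 moves in all.
Check: all required cells visited; 8 ≤ 8 moves.

P - Q - L - K - J - C - B - I - N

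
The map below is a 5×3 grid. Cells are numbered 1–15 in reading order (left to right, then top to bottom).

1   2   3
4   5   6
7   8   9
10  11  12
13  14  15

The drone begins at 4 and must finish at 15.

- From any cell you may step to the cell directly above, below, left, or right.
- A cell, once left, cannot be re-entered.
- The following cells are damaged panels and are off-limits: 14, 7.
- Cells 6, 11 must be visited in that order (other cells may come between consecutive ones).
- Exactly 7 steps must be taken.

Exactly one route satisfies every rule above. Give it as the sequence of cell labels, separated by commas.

4, 5, 6, 9, 8, 11, 12, 15

The waypoints must appear in the order 6, 11, with no cell reused.
Route from 4: right 2 to 6, down 1 to 9, left 1 to 8, down 1 to 11, right 1 to 12, down 1 to 15 — 7 moves in all.
Check: order respected (6 at step 2, 11 at step 5); 7 moves as required.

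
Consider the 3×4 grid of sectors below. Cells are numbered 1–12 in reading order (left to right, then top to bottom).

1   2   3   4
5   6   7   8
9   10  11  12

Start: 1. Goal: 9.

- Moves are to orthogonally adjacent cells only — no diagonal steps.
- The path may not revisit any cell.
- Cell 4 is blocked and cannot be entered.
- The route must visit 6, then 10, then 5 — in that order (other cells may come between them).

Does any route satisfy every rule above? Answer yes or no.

Ignoring the required order, 7 revisit-free routes from 1 to 9 pass through all of 6, 10, and 5; the waypoint orders that occur are 5 → 6 → 10 (5); 10 → 6 → 5 (2) — never 6 → 10 → 5.

no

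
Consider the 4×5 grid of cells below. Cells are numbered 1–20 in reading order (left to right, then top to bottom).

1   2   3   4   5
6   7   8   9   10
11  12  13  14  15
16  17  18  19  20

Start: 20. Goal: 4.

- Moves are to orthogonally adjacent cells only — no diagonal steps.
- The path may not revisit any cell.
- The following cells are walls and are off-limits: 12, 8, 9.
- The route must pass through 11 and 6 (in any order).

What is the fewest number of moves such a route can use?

Any route passes through 11 and 6 in some order between 20 and 4. Summing Manhattan distances along each leg and taking the cheapest ordering (20 → 11 → 6 → 4) gives a lower bound of 5 + 1 + 4 = 10 moves.
A route of 10 moves achieves this: 20 → 19 → 18 → 17 → 16 → 11 → 6 → 1 → 2 → 3 → 4.
Since 10 matches the lower bound, it is optimal.

10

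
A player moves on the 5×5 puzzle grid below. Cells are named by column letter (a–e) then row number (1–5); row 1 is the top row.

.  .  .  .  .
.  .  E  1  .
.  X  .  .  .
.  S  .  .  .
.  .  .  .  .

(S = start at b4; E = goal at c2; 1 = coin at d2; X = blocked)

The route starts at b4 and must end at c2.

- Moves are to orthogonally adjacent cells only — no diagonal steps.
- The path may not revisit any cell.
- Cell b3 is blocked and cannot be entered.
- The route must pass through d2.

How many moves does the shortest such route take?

5

Any route passes through d2 somewhere between b4 and c2. Summing Manhattan distances along the two legs (b4 → d2 → c2) gives a lower bound of 4 + 1 = 5 moves.
A route of 5 moves achieves this: b4 → c4 → c3 → d3 → d2 → c2.
Since 5 matches the lower bound, it is optimal.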